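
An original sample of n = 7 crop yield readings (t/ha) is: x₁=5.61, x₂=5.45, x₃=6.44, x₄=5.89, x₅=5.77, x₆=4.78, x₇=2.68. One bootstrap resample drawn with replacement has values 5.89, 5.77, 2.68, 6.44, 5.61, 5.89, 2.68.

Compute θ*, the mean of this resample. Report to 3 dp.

θ* = 4.994

Mean = (5.89 + 5.77 + 2.68 + 6.44 + 5.61 + 5.89 + 2.68) / 7 = 34.960 / 7 = 4.994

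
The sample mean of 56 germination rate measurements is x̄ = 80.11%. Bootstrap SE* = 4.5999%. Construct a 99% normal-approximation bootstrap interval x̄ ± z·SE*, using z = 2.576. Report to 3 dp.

Margin = 2.576 × 4.5999 = 11.8493
Interval: 80.11 ± 11.8493

(68.261, 91.959)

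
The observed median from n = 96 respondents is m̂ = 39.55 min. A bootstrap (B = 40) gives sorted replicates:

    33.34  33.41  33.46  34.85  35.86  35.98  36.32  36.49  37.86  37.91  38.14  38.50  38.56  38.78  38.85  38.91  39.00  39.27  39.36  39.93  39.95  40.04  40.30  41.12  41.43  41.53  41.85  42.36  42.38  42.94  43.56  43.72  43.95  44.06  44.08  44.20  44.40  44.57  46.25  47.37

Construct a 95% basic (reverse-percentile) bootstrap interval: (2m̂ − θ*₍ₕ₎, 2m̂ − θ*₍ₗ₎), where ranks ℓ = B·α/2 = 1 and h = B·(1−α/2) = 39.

Percentile endpoints at ranks 1 and 39: θ*₍1₎ = 33.34, θ*₍39₎ = 46.25.
Basic interval reflects these around m̂:
  lower = 2 × 39.55 − 46.25 = 32.85
  upper = 2 × 39.55 − 33.34 = 45.76

(32.85, 45.76)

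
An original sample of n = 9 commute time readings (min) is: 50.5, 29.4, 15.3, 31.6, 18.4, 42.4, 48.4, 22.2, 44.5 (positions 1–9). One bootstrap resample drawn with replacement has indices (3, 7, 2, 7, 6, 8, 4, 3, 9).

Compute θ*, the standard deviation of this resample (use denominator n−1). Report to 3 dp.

θ* = 13.477

Resample values: 15.3, 48.4, 29.4, 48.4, 42.4, 22.2, 31.6, 15.3, 44.5.
Mean = 33.0556; sum of squared deviations = 1453.0422
s² = 1453.0422 / 8 = 181.6303
s = √181.6303 = 13.477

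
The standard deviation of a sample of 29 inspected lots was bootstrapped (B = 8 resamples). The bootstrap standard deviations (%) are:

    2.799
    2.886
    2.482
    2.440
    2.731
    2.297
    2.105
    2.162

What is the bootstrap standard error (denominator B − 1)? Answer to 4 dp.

SE* = 0.2942

Bootstrap SE is the standard deviation of the 8 replicate standard deviations.
Mean of replicates: (2.799 + 2.886 + 2.482 + 2.440 + 2.731 + 2.297 + 2.105 + 2.162) / 8 = 19.90200 / 8 = 2.48775
Sum of squared deviations: (+0.31125)² + (+0.39825)² + (−0.00575)² + (−0.04775)² + (+0.24325)² + (−0.19075)² + (−0.38275)² + (−0.32575)² = 0.60596
Variance = 0.60596 / 7 = 0.08657
SE* = √0.08657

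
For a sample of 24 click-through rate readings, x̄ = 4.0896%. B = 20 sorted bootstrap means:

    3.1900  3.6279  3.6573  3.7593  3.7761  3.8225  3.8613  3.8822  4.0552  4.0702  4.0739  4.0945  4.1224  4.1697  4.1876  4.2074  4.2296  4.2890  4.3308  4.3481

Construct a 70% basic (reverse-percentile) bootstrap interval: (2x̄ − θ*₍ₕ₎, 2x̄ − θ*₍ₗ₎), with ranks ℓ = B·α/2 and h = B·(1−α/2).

Percentile endpoints at ranks 3 and 17: θ*₍3₎ = 3.6573, θ*₍17₎ = 4.2296.
Basic interval reflects these around x̄:
  lower = 2 × 4.0896 − 4.2296 = 3.9496
  upper = 2 × 4.0896 − 3.6573 = 4.5219

(3.9496, 4.5219)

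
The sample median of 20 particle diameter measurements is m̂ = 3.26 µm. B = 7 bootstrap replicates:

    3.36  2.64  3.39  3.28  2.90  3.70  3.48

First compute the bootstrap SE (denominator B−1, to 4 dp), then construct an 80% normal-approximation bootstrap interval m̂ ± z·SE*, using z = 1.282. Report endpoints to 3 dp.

Mean of replicates = 3.2500; sum of squared deviations = 0.7826; SE* = √(0.7826/6) = 0.3612
Margin = 1.282 × 0.3612 = 0.4631
Interval: 3.26 ± 0.4631

(2.797, 3.723)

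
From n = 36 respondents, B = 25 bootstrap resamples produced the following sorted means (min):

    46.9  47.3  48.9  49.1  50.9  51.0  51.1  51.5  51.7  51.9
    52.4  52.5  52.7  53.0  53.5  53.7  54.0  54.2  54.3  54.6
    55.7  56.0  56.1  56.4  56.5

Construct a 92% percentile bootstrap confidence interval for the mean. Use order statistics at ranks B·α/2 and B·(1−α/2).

(46.9, 56.4)

α = 0.08; lower rank = 25 × 0.040 = 1; upper rank = 25 × 0.960 = 24.
The 1st smallest replicate is 46.9; the 24th is 56.4.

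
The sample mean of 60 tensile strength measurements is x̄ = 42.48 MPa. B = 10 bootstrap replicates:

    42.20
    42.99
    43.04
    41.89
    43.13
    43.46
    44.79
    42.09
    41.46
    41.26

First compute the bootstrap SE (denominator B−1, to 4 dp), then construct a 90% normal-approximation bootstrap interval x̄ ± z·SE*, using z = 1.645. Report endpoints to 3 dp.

(40.731, 44.229)

Mean of replicates = 42.6310; sum of squared deviations = 10.1721; SE* = √(10.1721/9) = 1.0631
Margin = 1.645 × 1.0631 = 1.7488
Interval: 42.48 ± 1.7488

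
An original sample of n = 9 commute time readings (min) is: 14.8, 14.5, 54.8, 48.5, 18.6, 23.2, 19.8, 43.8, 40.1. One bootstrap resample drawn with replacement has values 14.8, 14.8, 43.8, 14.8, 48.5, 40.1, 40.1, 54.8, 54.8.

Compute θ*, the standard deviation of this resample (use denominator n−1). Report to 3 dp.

θ* = 16.975

Mean = 36.2778; sum of squared deviations = 2305.2156
s² = 2305.2156 / 8 = 288.1519
s = √288.1519 = 16.975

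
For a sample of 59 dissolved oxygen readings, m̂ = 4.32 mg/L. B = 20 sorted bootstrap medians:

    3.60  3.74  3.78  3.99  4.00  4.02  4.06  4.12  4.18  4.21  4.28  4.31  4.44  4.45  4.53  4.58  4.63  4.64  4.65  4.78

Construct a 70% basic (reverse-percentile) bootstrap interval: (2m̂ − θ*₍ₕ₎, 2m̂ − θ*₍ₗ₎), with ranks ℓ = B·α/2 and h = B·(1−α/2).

(4.01, 4.86)

Percentile endpoints at ranks 3 and 17: θ*₍3₎ = 3.78, θ*₍17₎ = 4.63.
Basic interval reflects these around m̂:
  lower = 2 × 4.32 − 4.63 = 4.01
  upper = 2 × 4.32 − 3.78 = 4.86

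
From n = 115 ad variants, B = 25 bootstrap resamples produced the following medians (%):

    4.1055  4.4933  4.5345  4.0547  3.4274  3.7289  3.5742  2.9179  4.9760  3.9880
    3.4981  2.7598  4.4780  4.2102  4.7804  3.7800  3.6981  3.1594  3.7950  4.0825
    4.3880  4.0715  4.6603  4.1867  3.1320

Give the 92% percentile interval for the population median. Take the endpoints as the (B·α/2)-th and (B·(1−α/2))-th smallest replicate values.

(2.7598, 4.7804)

Sorted replicates: 2.7598, 2.9179, 3.1320, 3.1594, 3.4274, 3.4981, 3.5742, 3.6981, 3.7289, 3.7800, 3.7950, 3.9880, 4.0547, 4.0715, 4.0825, 4.1055, 4.1867, 4.2102, 4.3880, 4.4780, 4.4933, 4.5345, 4.6603, 4.7804, 4.9760
α = 0.08; lower rank = 25 × 0.040 = 1; upper rank = 25 × 0.960 = 24.
The 1st smallest replicate is 2.7598; the 24th is 4.7804.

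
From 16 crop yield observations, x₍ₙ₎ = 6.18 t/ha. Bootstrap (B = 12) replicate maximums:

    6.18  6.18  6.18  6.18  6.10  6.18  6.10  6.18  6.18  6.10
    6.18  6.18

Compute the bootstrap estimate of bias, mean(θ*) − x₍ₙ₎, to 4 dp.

mean(θ*) = (6.18 + 6.18 + 6.18 + 6.18 + 6.10 + 6.18 + 6.10 + 6.18 + 6.18 + 6.10 + 6.18 + 6.18) / 12 = 6.16000
bias = 6.16000 − 6.18

bias = −0.0200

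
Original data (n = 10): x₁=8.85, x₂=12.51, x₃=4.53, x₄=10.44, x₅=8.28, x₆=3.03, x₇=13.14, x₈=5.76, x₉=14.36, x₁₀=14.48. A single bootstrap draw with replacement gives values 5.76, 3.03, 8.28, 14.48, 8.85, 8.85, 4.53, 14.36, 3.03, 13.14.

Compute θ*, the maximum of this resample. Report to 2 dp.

θ* = 14.48

Maximum = 14.48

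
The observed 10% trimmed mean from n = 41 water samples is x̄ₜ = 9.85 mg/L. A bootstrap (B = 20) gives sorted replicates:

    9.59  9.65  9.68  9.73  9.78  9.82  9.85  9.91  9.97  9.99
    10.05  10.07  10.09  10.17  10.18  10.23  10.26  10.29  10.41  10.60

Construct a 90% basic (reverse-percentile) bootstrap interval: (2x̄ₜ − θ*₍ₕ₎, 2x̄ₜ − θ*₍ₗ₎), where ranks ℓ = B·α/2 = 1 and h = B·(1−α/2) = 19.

(9.29, 10.11)

Percentile endpoints at ranks 1 and 19: θ*₍1₎ = 9.59, θ*₍19₎ = 10.41.
Basic interval reflects these around x̄ₜ:
  lower = 2 × 9.85 − 10.41 = 9.29
  upper = 2 × 9.85 − 9.59 = 10.11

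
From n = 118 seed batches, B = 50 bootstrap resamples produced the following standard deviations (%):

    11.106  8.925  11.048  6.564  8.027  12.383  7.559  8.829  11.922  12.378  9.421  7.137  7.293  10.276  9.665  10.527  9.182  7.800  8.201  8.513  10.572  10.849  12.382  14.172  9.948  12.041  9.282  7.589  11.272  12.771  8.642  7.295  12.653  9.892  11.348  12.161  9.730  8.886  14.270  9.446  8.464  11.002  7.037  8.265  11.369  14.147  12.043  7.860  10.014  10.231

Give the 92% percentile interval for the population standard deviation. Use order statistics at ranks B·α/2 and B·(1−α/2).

(7.037, 14.147)

Sorted replicates: 6.564, 7.037, 7.137, 7.293, 7.295, 7.559, 7.589, 7.800, 7.860, 8.027, 8.201, 8.265, 8.464, 8.513, 8.642, 8.829, 8.886, 8.925, 9.182, 9.282, 9.421, 9.446, 9.665, 9.730, 9.892, 9.948, 10.014, 10.231, 10.276, 10.527, 10.572, 10.849, 11.002, 11.048, 11.106, 11.272, 11.348, 11.369, 11.922, 12.041, 12.043, 12.161, 12.378, 12.382, 12.383, 12.653, 12.771, 14.147, 14.172, 14.270
α = 0.08; lower rank = 50 × 0.040 = 2; upper rank = 50 × 0.960 = 48.
The 2nd smallest replicate is 7.037; the 48th is 14.147.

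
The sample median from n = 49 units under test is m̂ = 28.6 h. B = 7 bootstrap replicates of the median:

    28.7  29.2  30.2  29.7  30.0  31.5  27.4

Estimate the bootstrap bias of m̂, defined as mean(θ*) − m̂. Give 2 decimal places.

bias = +0.93

mean(θ*) = (28.7 + 29.2 + 30.2 + 29.7 + 30.0 + 31.5 + 27.4) / 7 = 29.529
bias = 29.529 − 28.6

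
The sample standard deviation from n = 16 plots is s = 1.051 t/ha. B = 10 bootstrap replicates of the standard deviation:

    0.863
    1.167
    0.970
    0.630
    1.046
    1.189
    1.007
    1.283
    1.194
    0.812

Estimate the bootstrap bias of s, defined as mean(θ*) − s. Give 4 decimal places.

bias = −0.0349

mean(θ*) = (0.863 + 1.167 + 0.970 + 0.630 + 1.046 + 1.189 + 1.007 + 1.283 + 1.194 + 0.812) / 10 = 1.01610
bias = 1.01610 − 1.051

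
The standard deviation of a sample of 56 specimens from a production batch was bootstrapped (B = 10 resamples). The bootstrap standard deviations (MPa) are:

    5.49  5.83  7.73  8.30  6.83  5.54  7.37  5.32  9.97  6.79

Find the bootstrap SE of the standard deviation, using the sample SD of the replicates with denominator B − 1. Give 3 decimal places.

SE* = 1.483

Bootstrap SE is the standard deviation of the 10 replicate standard deviations.
Mean of replicates: (5.49 + 5.83 + 7.73 + 8.30 + 6.83 + 5.54 + 7.37 + 5.32 + 9.97 + 6.79) / 10 = 69.1700 / 10 = 6.9170
Sum of squared deviations: (−1.4270)² + (−1.0870)² + (+0.8130)² + (+1.3830)² + (−0.0870)² + (−1.3770)² + (+0.4530)² + (−1.5970)² + (+3.0530)² + (−0.1270)² = 19.7878
Variance = 19.7878 / 9 = 2.1986
SE* = √2.1986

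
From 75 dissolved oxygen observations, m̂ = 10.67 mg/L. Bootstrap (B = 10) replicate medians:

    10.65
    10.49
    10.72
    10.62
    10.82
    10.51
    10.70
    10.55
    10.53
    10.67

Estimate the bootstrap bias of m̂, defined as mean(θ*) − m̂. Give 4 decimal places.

mean(θ*) = (10.65 + 10.49 + 10.72 + 10.62 + 10.82 + 10.51 + 10.70 + 10.55 + 10.53 + 10.67) / 10 = 10.62600
bias = 10.62600 − 10.67

bias = −0.0440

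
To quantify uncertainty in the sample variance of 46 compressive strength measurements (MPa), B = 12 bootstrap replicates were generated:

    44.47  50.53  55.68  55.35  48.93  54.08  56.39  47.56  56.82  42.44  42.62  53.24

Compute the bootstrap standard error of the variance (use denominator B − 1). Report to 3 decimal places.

Bootstrap SE is the standard deviation of the 12 replicate variances.
Mean of replicates: (44.47 + 50.53 + 55.68 + 55.35 + 48.93 + 54.08 + 56.39 + 47.56 + 56.82 + 42.44 + 42.62 + 53.24) / 12 = 608.1100 / 12 = 50.6758
Sum of squared deviations: (−6.2058)² + (−0.1458)² + (+5.0042)² + (+4.6742)² + (−1.7458)² + (+3.4042)² + (+5.7142)² + (−3.1158)² + (+6.1442)² + (−8.2358)² + (−8.0558)² + (+2.5642)² = 319.4707
Variance = 319.4707 / 11 = 29.0428
SE* = √29.0428

SE* = 5.389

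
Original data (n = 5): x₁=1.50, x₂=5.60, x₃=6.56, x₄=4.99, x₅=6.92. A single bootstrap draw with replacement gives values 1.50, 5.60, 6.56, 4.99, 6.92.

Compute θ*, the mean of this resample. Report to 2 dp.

θ* = 5.11

Mean = (1.50 + 5.60 + 6.56 + 4.99 + 6.92) / 5 = 25.570 / 5 = 5.11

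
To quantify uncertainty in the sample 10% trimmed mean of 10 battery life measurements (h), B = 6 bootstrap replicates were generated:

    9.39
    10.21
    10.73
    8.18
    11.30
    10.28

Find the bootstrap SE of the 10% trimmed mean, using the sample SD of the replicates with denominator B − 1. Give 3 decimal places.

SE* = 1.098

Bootstrap SE is the standard deviation of the 6 replicate 10% trimmed means.
Mean of replicates: (9.39 + 10.21 + 10.73 + 8.18 + 11.30 + 10.28) / 6 = 60.0900 / 6 = 10.0150
Sum of squared deviations: (−0.6250)² + (+0.1950)² + (+0.7150)² + (−1.8350)² + (+1.2850)² + (+0.2650)² = 6.0286
Variance = 6.0286 / 5 = 1.2057
SE* = √1.2057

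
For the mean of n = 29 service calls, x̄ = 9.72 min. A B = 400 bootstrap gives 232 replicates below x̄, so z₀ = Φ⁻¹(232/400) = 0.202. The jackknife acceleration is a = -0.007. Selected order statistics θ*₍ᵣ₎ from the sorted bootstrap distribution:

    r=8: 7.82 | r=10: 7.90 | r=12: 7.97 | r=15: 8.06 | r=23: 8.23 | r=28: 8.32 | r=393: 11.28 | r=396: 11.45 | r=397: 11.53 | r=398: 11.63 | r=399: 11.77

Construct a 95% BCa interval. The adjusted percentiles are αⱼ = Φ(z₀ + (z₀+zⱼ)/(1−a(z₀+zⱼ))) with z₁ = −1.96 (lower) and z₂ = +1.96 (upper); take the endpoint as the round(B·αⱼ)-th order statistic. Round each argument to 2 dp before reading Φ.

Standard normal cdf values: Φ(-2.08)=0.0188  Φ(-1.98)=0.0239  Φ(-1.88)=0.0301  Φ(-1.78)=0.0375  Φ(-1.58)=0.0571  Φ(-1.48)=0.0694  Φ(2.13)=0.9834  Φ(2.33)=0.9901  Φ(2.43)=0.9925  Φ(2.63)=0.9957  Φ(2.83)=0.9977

Lower: z₀ + z₁ = 0.202 + (-1.960) = -1.758; 1 − a(z₀+z₁) = 1 − (-0.007)(-1.758) = 0.9877; argument = 0.202 + (-1.758)/0.9877 = -1.5779 → -1.58.
α₁ = Φ(-1.58) = 0.0571; rank = round(400 × 0.0571) = 23; θ*₍23₎ = 8.23.
Upper: z₀ + z₂ = 2.162; 1 − a(z₀+z₂) = 1.0151; argument = 2.3318 → 2.33; α₂ = 0.9901; rank = 396; θ*₍396₎ = 11.45.

(8.23, 11.45)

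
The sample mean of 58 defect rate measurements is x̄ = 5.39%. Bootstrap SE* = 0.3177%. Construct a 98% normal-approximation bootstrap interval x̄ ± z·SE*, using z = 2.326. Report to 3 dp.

(4.651, 6.129)

Margin = 2.326 × 0.3177 = 0.7390
Interval: 5.39 ± 0.7390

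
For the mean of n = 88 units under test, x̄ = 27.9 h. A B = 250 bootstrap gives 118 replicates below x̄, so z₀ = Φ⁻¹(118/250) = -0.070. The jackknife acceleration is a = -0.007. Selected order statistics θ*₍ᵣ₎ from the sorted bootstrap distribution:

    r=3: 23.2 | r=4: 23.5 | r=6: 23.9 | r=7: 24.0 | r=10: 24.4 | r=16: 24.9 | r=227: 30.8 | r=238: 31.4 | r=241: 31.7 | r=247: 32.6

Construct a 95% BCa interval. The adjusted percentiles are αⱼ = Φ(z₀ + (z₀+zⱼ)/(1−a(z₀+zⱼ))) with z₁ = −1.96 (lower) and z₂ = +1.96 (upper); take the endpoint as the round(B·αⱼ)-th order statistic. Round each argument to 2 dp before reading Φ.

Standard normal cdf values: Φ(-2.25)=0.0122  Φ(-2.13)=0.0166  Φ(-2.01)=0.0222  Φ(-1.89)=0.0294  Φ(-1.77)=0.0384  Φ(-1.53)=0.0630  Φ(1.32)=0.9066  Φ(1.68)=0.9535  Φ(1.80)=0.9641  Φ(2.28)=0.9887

Lower: z₀ + z₁ = -0.070 + (-1.960) = -2.030; 1 − a(z₀+z₁) = 1 − (-0.007)(-2.030) = 0.9858; argument = -0.070 + (-2.030)/0.9858 = -2.1293 → -2.13.
α₁ = Φ(-2.13) = 0.0166; rank = round(250 × 0.0166) = 4; θ*₍4₎ = 23.5.
Upper: z₀ + z₂ = 1.890; 1 − a(z₀+z₂) = 1.0132; argument = 1.7953 → 1.80; α₂ = 0.9641; rank = 241; θ*₍241₎ = 31.7.

(23.5, 31.7)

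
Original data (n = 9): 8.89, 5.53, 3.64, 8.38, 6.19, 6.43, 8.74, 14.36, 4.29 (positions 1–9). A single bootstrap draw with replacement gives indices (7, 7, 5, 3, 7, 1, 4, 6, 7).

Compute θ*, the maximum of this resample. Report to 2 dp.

Resample values: 8.74, 8.74, 6.19, 3.64, 8.74, 8.89, 8.38, 6.43, 8.74.
Maximum = 8.89

θ* = 8.89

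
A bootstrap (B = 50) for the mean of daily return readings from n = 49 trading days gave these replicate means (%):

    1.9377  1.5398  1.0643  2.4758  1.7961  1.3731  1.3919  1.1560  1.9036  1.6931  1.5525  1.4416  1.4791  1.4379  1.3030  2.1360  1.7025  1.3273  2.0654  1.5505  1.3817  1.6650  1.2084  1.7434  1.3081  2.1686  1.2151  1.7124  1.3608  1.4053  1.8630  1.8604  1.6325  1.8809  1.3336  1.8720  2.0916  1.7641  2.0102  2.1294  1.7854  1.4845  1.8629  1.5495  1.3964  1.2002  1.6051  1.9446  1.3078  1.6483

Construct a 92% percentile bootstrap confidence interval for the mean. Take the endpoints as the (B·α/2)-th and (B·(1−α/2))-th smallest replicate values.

(1.1560, 2.1360)

Sorted replicates: 1.0643, 1.1560, 1.2002, 1.2084, 1.2151, 1.3030, 1.3078, 1.3081, 1.3273, 1.3336, 1.3608, 1.3731, 1.3817, 1.3919, 1.3964, 1.4053, 1.4379, 1.4416, 1.4791, 1.4845, 1.5398, 1.5495, 1.5505, 1.5525, 1.6051, 1.6325, 1.6483, 1.6650, 1.6931, 1.7025, 1.7124, 1.7434, 1.7641, 1.7854, 1.7961, 1.8604, 1.8629, 1.8630, 1.8720, 1.8809, 1.9036, 1.9377, 1.9446, 2.0102, 2.0654, 2.0916, 2.1294, 2.1360, 2.1686, 2.4758
α = 0.08; lower rank = 50 × 0.040 = 2; upper rank = 50 × 0.960 = 48.
The 2nd smallest replicate is 1.1560; the 48th is 2.1360.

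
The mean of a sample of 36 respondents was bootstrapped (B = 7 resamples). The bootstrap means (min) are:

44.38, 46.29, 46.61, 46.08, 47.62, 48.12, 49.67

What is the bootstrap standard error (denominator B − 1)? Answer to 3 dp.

SE* = 1.690

Bootstrap SE is the standard deviation of the 7 replicate means.
Mean of replicates: (44.38 + 46.29 + 46.61 + 46.08 + 47.62 + 48.12 + 49.67) / 7 = 328.7700 / 7 = 46.9671
Sum of squared deviations: (−2.5871)² + (−0.6771)² + (−0.3571)² + (−0.8871)² + (+0.6529)² + (+1.1529)² + (+2.7029)² = 17.1271
Variance = 17.1271 / 6 = 2.8545
SE* = √2.8545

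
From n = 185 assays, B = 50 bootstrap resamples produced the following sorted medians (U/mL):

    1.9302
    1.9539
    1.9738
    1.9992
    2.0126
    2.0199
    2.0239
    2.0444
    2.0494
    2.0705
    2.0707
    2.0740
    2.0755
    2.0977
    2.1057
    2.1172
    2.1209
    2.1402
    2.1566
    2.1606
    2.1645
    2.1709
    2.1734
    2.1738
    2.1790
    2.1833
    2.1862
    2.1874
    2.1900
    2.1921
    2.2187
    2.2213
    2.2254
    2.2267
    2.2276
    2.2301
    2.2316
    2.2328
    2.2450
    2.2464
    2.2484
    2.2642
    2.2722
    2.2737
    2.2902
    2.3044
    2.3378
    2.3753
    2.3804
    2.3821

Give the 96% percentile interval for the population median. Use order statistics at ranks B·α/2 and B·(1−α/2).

(1.9302, 2.3804)

α = 0.04; lower rank = 50 × 0.020 = 1; upper rank = 50 × 0.980 = 49.
The 1st smallest replicate is 1.9302; the 49th is 2.3804.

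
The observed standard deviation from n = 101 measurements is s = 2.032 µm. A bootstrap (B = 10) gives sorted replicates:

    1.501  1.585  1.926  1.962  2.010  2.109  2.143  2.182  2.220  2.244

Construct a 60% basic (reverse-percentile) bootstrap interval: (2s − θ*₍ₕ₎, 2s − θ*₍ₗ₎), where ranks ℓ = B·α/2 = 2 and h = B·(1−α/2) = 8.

(1.882, 2.479)

Percentile endpoints at ranks 2 and 8: θ*₍2₎ = 1.585, θ*₍8₎ = 2.182.
Basic interval reflects these around s:
  lower = 2 × 2.032 − 2.182 = 1.882
  upper = 2 × 2.032 − 1.585 = 2.479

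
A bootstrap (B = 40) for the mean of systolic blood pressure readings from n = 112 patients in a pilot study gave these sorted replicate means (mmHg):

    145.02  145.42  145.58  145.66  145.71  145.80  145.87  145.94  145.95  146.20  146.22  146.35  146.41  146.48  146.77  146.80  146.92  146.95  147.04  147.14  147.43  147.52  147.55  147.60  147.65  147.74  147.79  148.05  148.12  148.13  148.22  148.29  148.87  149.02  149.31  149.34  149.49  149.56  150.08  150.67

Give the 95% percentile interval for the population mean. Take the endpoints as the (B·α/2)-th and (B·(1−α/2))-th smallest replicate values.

(145.02, 150.08)

α = 0.05; lower rank = 40 × 0.025 = 1; upper rank = 40 × 0.975 = 39.
The 1st smallest replicate is 145.02; the 39th is 150.08.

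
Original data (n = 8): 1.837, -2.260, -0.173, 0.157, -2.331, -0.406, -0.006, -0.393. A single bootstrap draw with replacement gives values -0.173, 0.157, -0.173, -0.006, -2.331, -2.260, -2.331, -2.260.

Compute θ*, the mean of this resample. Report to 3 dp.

Mean = ((-0.173) + 0.157 + (-0.173) + (-0.006) + (-2.331) + (-2.260) + (-2.331) + (-2.260)) / 8 = -9.3770 / 8 = -1.172

θ* = -1.172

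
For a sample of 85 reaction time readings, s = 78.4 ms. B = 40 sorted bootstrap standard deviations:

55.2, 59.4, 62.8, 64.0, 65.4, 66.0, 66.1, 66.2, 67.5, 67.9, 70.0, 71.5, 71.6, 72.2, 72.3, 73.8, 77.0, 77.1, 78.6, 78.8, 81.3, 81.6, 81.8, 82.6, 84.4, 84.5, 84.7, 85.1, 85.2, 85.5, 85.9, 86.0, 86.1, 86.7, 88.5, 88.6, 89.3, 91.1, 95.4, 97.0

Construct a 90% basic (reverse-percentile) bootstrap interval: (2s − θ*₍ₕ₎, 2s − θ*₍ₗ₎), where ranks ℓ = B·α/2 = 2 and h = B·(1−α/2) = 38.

Percentile endpoints at ranks 2 and 38: θ*₍2₎ = 59.4, θ*₍38₎ = 91.1.
Basic interval reflects these around s:
  lower = 2 × 78.4 − 91.1 = 65.7
  upper = 2 × 78.4 − 59.4 = 97.4

(65.7, 97.4)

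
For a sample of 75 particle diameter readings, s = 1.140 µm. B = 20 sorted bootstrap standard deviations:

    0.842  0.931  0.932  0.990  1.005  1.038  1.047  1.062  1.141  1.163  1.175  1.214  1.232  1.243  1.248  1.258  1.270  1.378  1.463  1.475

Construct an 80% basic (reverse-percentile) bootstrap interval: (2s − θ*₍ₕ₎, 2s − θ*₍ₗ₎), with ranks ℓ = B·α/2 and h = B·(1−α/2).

Percentile endpoints at ranks 2 and 18: θ*₍2₎ = 0.931, θ*₍18₎ = 1.378.
Basic interval reflects these around s:
  lower = 2 × 1.140 − 1.378 = 0.902
  upper = 2 × 1.140 − 0.931 = 1.349

(0.902, 1.349)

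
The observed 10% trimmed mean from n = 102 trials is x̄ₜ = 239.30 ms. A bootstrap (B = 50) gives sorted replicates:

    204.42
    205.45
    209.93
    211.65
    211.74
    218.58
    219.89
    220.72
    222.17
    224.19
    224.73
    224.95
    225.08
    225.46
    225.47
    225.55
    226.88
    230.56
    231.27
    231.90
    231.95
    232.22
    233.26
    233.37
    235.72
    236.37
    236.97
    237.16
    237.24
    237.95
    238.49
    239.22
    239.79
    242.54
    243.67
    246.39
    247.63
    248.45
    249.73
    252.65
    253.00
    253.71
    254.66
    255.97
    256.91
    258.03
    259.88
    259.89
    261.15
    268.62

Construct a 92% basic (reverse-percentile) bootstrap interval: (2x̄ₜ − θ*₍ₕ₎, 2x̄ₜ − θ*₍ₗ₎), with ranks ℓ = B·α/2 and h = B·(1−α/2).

Percentile endpoints at ranks 2 and 48: θ*₍2₎ = 205.45, θ*₍48₎ = 259.89.
Basic interval reflects these around x̄ₜ:
  lower = 2 × 239.30 − 259.89 = 218.71
  upper = 2 × 239.30 − 205.45 = 273.15

(218.71, 273.15)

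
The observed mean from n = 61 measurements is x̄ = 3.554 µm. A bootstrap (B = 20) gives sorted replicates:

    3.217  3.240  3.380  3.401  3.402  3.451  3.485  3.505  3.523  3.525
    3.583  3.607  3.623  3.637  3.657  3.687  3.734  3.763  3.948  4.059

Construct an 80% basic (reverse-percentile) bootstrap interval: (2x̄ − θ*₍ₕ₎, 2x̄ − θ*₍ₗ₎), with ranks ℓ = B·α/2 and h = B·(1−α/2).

(3.345, 3.868)

Percentile endpoints at ranks 2 and 18: θ*₍2₎ = 3.240, θ*₍18₎ = 3.763.
Basic interval reflects these around x̄:
  lower = 2 × 3.554 − 3.763 = 3.345
  upper = 2 × 3.554 − 3.240 = 3.868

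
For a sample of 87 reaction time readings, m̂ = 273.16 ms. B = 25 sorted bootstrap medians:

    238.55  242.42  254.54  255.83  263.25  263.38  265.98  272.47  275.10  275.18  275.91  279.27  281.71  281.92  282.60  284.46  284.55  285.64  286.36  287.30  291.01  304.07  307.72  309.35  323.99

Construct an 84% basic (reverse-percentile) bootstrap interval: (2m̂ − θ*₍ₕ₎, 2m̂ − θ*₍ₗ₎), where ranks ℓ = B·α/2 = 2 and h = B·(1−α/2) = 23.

(238.60, 303.90)

Percentile endpoints at ranks 2 and 23: θ*₍2₎ = 242.42, θ*₍23₎ = 307.72.
Basic interval reflects these around m̂:
  lower = 2 × 273.16 − 307.72 = 238.60
  upper = 2 × 273.16 − 242.42 = 303.90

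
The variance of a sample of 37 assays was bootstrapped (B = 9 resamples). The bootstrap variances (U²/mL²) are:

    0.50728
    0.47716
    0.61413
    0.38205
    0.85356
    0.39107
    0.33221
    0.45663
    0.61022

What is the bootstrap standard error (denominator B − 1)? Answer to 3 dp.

SE* = 0.160

Bootstrap SE is the standard deviation of the 9 replicate variances.
Mean of replicates: (0.50728 + 0.47716 + 0.61413 + 0.38205 + 0.85356 + 0.39107 + 0.33221 + 0.45663 + 0.61022) / 9 = 4.624310 / 9 = 0.513812
Sum of squared deviations: (−0.006532)² + (−0.036652)² + (+0.100318)² + (−0.131762)² + (+0.339748)² + (−0.122742)² + (−0.181602)² + (−0.057182)² + (+0.096408)² = 0.204849
Variance = 0.204849 / 8 = 0.025606
SE* = √0.025606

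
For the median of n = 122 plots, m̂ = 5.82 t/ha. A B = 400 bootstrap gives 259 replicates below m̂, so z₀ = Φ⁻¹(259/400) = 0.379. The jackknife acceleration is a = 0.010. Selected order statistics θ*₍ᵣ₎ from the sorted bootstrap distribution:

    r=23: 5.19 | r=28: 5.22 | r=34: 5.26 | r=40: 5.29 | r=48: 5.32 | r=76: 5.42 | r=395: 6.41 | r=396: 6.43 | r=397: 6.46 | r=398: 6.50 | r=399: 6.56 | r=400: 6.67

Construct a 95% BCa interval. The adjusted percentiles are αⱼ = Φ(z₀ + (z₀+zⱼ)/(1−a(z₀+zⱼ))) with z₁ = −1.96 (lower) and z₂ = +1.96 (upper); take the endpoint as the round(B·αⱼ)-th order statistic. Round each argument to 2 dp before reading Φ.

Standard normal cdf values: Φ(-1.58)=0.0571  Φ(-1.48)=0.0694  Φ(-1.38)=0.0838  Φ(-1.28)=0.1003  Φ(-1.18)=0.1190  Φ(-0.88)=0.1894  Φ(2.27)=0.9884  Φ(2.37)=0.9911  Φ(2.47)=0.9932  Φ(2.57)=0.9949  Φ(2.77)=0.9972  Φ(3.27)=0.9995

(5.32, 6.56)

Lower: z₀ + z₁ = 0.379 + (-1.960) = -1.581; 1 − a(z₀+z₁) = 1 − (0.010)(-1.581) = 1.0158; argument = 0.379 + (-1.581)/1.0158 = -1.1774 → -1.18.
α₁ = Φ(-1.18) = 0.1190; rank = round(400 × 0.1190) = 48; θ*₍48₎ = 5.32.
Upper: z₀ + z₂ = 2.339; 1 − a(z₀+z₂) = 0.9766; argument = 2.7740 → 2.77; α₂ = 0.9972; rank = 399; θ*₍399₎ = 6.56.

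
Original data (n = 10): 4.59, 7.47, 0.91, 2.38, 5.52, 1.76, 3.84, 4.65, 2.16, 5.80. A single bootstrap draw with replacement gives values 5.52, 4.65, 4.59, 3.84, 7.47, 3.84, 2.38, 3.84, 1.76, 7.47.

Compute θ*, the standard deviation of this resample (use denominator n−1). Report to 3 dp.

Mean = 4.5360; sum of squared deviations = 32.0086
s² = 32.0086 / 9 = 3.5565
s = √3.5565 = 1.886

θ* = 1.886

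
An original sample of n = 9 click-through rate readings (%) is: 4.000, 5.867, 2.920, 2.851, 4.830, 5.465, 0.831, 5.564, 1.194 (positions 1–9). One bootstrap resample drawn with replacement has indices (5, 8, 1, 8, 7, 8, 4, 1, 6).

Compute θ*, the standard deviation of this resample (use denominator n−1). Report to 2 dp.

θ* = 1.61

Resample values: 4.830, 5.564, 4.000, 5.564, 0.831, 5.564, 2.851, 4.000, 5.465.
Mean = 4.2966; sum of squared deviations = 20.7447
s² = 20.7447 / 8 = 2.5931
s = √2.5931 = 1.61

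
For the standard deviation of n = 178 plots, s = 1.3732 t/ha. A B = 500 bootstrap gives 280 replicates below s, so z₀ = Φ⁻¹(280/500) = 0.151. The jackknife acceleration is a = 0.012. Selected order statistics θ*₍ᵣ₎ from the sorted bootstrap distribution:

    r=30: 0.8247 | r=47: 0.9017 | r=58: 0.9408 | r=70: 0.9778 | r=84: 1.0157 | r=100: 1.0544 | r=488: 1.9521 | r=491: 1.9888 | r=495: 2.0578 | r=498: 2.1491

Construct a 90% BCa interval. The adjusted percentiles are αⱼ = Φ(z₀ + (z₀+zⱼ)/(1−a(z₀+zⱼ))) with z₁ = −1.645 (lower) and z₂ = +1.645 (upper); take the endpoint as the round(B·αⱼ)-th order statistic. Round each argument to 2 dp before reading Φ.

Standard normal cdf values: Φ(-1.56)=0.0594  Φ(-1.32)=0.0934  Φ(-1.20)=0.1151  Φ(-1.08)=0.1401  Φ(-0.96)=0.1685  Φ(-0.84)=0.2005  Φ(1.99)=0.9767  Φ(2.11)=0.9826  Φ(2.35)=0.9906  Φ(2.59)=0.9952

Lower: z₀ + z₁ = 0.151 + (-1.645) = -1.494; 1 − a(z₀+z₁) = 1 − (0.012)(-1.494) = 1.0179; argument = 0.151 + (-1.494)/1.0179 = -1.3167 → -1.32.
α₁ = Φ(-1.32) = 0.0934; rank = round(500 × 0.0934) = 47; θ*₍47₎ = 0.9017.
Upper: z₀ + z₂ = 1.796; 1 − a(z₀+z₂) = 0.9784; argument = 1.9866 → 1.99; α₂ = 0.9767; rank = 488; θ*₍488₎ = 1.9521.

(0.9017, 1.9521)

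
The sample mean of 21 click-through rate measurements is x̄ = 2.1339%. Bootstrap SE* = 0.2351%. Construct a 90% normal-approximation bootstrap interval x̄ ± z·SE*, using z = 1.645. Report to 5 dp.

(1.74716, 2.52064)

Margin = 1.645 × 0.2351 = 0.386740
Interval: 2.1339 ± 0.386740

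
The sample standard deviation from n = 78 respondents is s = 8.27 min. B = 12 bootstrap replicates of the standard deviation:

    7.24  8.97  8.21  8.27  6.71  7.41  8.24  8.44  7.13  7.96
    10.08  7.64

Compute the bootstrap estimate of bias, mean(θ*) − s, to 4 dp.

mean(θ*) = (7.24 + 8.97 + 8.21 + 8.27 + 6.71 + 7.41 + 8.24 + 8.44 + 7.13 + 7.96 + 10.08 + 7.64) / 12 = 8.02500
bias = 8.02500 − 8.27

bias = −0.2450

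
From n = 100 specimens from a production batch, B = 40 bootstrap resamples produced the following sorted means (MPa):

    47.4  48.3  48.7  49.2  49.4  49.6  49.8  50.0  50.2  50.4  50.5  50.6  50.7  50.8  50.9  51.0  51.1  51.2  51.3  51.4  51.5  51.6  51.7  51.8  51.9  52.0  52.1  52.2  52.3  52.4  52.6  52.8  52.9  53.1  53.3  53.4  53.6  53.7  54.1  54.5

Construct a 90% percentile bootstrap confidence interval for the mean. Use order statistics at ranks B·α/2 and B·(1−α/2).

α = 0.10; lower rank = 40 × 0.050 = 2; upper rank = 40 × 0.950 = 38.
The 2nd smallest replicate is 48.3; the 38th is 53.7.

(48.3, 53.7)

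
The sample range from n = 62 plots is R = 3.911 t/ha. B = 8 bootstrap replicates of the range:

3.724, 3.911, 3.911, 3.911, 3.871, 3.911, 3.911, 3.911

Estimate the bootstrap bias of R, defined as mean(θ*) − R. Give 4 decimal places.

mean(θ*) = (3.724 + 3.911 + 3.911 + 3.911 + 3.871 + 3.911 + 3.911 + 3.911) / 8 = 3.88262
bias = 3.88262 − 3.911

bias = −0.0284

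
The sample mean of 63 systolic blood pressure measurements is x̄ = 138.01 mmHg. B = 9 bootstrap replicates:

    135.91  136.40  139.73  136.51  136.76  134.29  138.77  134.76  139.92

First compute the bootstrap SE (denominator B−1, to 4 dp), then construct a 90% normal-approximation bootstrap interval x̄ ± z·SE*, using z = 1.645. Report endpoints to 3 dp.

(134.653, 141.367)

Mean of replicates = 137.0056; sum of squared deviations = 33.3194; SE* = √(33.3194/8) = 2.0408
Margin = 1.645 × 2.0408 = 3.3571
Interval: 138.01 ± 3.3571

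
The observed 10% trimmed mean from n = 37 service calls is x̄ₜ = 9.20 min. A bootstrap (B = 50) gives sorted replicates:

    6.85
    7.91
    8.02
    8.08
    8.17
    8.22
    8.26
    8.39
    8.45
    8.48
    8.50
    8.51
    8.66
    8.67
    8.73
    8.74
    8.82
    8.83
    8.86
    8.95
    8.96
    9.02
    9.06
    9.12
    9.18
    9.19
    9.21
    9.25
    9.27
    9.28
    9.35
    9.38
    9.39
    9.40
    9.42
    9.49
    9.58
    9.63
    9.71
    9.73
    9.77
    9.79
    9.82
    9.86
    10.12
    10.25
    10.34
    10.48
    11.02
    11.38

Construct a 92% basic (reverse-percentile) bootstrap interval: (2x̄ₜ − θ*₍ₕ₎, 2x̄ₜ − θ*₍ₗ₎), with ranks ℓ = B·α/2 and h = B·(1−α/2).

(7.92, 10.49)

Percentile endpoints at ranks 2 and 48: θ*₍2₎ = 7.91, θ*₍48₎ = 10.48.
Basic interval reflects these around x̄ₜ:
  lower = 2 × 9.20 − 10.48 = 7.92
  upper = 2 × 9.20 − 7.91 = 10.49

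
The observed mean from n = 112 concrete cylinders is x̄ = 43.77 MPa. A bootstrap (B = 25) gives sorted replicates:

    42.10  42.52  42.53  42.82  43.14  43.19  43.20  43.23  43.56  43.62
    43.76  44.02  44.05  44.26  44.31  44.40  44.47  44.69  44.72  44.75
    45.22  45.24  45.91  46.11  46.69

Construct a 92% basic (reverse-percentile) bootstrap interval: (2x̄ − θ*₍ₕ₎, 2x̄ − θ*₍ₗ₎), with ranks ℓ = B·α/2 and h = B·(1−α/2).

(41.43, 45.44)

Percentile endpoints at ranks 1 and 24: θ*₍1₎ = 42.10, θ*₍24₎ = 46.11.
Basic interval reflects these around x̄:
  lower = 2 × 43.77 − 46.11 = 41.43
  upper = 2 × 43.77 − 42.10 = 45.44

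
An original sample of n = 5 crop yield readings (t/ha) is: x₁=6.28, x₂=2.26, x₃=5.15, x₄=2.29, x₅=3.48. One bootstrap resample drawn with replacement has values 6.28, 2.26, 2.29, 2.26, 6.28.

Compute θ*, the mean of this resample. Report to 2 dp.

Mean = (6.28 + 2.26 + 2.29 + 2.26 + 6.28) / 5 = 19.370 / 5 = 3.87

θ* = 3.87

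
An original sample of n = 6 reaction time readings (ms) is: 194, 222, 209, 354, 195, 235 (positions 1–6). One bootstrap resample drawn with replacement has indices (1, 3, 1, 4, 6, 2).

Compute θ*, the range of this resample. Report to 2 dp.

θ* = 160.00

Resample values: 194, 209, 194, 354, 235, 222.
Range = 354 − 194 = 160.00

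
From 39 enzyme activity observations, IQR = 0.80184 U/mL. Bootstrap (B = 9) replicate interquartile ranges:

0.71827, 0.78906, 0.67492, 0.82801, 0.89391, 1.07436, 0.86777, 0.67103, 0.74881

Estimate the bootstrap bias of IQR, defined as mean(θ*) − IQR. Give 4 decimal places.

bias = +0.0055

mean(θ*) = (0.71827 + 0.78906 + 0.67492 + 0.82801 + 0.89391 + 1.07436 + 0.86777 + 0.67103 + 0.74881) / 9 = 0.80735
bias = 0.80735 − 0.80184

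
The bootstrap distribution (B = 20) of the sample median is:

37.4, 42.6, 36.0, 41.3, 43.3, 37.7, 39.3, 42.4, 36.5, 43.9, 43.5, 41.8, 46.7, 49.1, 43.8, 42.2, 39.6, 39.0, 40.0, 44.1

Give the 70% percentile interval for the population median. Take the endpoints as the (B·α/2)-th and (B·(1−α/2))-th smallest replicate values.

Sorted replicates: 36.0, 36.5, 37.4, 37.7, 39.0, 39.3, 39.6, 40.0, 41.3, 41.8, 42.2, 42.4, 42.6, 43.3, 43.5, 43.8, 43.9, 44.1, 46.7, 49.1
α = 0.30; lower rank = 20 × 0.150 = 3; upper rank = 20 × 0.850 = 17.
The 3rd smallest replicate is 37.4; the 17th is 43.9.

(37.4, 43.9)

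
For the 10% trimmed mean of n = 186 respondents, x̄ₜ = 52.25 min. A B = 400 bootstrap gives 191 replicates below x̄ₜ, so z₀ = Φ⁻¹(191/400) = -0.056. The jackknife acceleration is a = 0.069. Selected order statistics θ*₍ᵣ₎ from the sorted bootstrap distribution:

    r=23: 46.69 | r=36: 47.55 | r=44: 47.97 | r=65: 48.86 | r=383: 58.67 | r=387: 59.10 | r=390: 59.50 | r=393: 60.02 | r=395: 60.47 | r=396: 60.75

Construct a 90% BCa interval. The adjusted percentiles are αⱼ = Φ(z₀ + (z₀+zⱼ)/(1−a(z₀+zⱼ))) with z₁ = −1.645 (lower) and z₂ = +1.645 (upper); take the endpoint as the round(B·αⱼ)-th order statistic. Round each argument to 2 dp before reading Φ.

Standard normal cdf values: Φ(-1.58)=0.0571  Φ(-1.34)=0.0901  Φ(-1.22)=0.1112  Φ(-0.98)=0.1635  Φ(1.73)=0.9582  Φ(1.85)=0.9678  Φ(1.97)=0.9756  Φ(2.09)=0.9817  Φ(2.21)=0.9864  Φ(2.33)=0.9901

Lower: z₀ + z₁ = -0.056 + (-1.645) = -1.701; 1 − a(z₀+z₁) = 1 − (0.069)(-1.701) = 1.1174; argument = -0.056 + (-1.701)/1.1174 = -1.5783 → -1.58.
α₁ = Φ(-1.58) = 0.0571; rank = round(400 × 0.0571) = 23; θ*₍23₎ = 46.69.
Upper: z₀ + z₂ = 1.589; 1 − a(z₀+z₂) = 0.8904; argument = 1.7287 → 1.73; α₂ = 0.9582; rank = 383; θ*₍383₎ = 58.67.

(46.69, 58.67)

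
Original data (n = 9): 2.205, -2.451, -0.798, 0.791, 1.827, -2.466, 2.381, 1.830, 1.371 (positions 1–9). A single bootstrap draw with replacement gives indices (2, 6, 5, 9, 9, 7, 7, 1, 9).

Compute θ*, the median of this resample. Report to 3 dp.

θ* = 1.371

Resample values: -2.451, -2.466, 1.827, 1.371, 1.371, 2.381, 2.381, 2.205, 1.371.
Sorted: -2.466, -2.451, 1.371, 1.371, 1.371, 1.827, 2.205, 2.381, 2.381
Median = middle value = 1.371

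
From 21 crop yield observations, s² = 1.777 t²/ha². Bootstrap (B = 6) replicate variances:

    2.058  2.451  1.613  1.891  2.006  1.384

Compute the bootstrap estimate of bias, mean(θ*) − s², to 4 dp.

bias = +0.1235

mean(θ*) = (2.058 + 2.451 + 1.613 + 1.891 + 2.006 + 1.384) / 6 = 1.90050
bias = 1.90050 − 1.777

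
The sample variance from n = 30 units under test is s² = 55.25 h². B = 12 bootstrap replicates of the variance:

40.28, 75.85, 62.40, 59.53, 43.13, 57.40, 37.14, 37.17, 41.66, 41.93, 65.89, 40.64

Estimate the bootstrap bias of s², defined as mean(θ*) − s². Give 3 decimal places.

mean(θ*) = (40.28 + 75.85 + 62.40 + 59.53 + 43.13 + 57.40 + 37.14 + 37.17 + 41.66 + 41.93 + 65.89 + 40.64) / 12 = 50.2517
bias = 50.2517 − 55.25

bias = −4.998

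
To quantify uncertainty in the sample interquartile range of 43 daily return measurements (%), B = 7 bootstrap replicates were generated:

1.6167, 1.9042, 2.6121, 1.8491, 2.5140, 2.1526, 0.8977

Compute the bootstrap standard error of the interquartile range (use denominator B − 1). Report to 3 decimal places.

SE* = 0.581

Bootstrap SE is the standard deviation of the 7 replicate interquartile ranges.
Mean of replicates: (1.6167 + 1.9042 + 2.6121 + 1.8491 + 2.5140 + 2.1526 + 0.8977) / 7 = 13.54640 / 7 = 1.93520
Sum of squared deviations: (−0.31850)² + (−0.03100)² + (+0.67690)² + (−0.08610)² + (+0.57880)² + (+0.21740)² + (−1.03750)² = 2.02669
Variance = 2.02669 / 6 = 0.33778
SE* = √0.33778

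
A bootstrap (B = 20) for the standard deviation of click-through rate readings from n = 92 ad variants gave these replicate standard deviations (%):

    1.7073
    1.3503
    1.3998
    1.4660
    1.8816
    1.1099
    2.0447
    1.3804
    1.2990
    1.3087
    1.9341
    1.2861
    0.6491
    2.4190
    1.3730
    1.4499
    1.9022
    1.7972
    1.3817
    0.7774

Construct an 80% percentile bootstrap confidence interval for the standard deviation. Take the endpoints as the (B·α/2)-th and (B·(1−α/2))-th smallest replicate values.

(0.7774, 1.9341)

Sorted replicates: 0.6491, 0.7774, 1.1099, 1.2861, 1.2990, 1.3087, 1.3503, 1.3730, 1.3804, 1.3817, 1.3998, 1.4499, 1.4660, 1.7073, 1.7972, 1.8816, 1.9022, 1.9341, 2.0447, 2.4190
α = 0.20; lower rank = 20 × 0.100 = 2; upper rank = 20 × 0.900 = 18.
The 2nd smallest replicate is 0.7774; the 18th is 1.9341.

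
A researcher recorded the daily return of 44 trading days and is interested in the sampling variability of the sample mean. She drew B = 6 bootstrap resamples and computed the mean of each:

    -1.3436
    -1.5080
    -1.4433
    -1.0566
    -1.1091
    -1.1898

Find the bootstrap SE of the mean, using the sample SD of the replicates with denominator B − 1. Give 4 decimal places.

SE* = 0.1843

Bootstrap SE is the standard deviation of the 6 replicate means.
Mean of replicates: ((-1.3436) + (-1.5080) + (-1.4433) + (-1.0566) + (-1.1091) + (-1.1898)) / 6 = -7.65040 / 6 = -1.27507
Sum of squared deviations: (−0.06853)² + (−0.23293)² + (−0.16823)² + (+0.21847)² + (+0.16597)² + (+0.08527)² = 0.16980
Variance = 0.16980 / 5 = 0.03396
SE* = √0.03396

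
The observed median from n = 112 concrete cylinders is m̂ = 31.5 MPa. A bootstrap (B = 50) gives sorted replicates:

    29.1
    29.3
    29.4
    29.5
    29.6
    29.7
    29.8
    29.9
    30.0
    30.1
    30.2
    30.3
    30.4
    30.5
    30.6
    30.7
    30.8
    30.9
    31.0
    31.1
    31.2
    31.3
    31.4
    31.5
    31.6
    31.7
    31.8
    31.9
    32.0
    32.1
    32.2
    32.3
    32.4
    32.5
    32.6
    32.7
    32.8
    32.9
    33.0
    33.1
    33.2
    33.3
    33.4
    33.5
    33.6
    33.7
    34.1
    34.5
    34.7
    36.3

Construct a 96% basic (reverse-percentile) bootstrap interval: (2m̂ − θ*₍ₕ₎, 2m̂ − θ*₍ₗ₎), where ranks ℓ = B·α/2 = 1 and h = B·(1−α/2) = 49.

Percentile endpoints at ranks 1 and 49: θ*₍1₎ = 29.1, θ*₍49₎ = 34.7.
Basic interval reflects these around m̂:
  lower = 2 × 31.5 − 34.7 = 28.3
  upper = 2 × 31.5 − 29.1 = 33.9

(28.3, 33.9)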